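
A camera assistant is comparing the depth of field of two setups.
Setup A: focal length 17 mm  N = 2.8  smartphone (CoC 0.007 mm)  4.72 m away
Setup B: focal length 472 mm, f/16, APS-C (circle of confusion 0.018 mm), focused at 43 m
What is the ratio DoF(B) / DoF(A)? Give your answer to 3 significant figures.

1.41

Setup A: H = 17²/(2.8×0.007) + 17 ≈ 14761.9 mm; DoF = Df − Dn = 6930.6 − 3578.6 ≈ 3352.0 mm.
Setup B: H = 472²/(16×0.018) + 472 ≈ 774027.6 mm; DoF = Df − Dn = 45501.6 − 40759.2 ≈ 4742.4 mm.
Ratio = 4742.4 / 3352.0 ≈ 1.41.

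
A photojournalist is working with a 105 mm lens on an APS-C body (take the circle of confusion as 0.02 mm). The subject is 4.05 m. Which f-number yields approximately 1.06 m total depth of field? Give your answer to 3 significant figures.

f/18

Write h = H − f = f²/(N·c). The thin-lens limits are Dn = s·h/(h + (s−f)) and Df = s·h/(h − (s−f)), so DoF = Df − Dn = 2·s·(s−f)·h / (h² − (s−f)²).
That is a quadratic in h: DoF·h² − 2·s·(s−f)·h − DoF·(s−f)² = 0 ⇒ h = (s−f)·(s + √(s² + DoF²)) / DoF = 3945 × (4050 + √(4050² + 1060²)) / 1060 = 3945 × (4050 + 4186.42) / 1060 ≈ 30653 mm.
Then N = f²/(c·h) = 105² / (0.02 × 30653) = 11025 / 613.07 ≈ 18.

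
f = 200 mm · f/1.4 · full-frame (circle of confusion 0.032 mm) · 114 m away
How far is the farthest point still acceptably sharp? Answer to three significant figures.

Hyperfocal distance H = f²/(N·c) + f = 200²/(1.4 × 0.032) + 200 = 40000/0.0448 + 200 ≈ 893057.1 mm ≈ 893.1 m.
Far limit Df = s·(H − f)/(H − s) = 114000 × (893057.1 − 200) / (893057.1 − 114000) = 114000 × 892857.1 / 779057.1 ≈ 130652 mm ≈ 131 m.

131 m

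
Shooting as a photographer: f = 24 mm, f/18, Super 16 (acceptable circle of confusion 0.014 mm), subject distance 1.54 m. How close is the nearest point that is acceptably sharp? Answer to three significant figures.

0.926 m

Hyperfocal distance H = f²/(N·c) + f = 24²/(18 × 0.014) + 24 = 576/0.252 + 24 ≈ 2309.7 mm ≈ 2.310 m.
Near limit Dn = s·(H − f)/(H + s − 2f) = 1540 × (2309.7 − 24) / (2309.7 + 1540 − 2 × 24) = 1540 × 2285.7 / 3801.7 ≈ 925.90 mm ≈ 0.926 m.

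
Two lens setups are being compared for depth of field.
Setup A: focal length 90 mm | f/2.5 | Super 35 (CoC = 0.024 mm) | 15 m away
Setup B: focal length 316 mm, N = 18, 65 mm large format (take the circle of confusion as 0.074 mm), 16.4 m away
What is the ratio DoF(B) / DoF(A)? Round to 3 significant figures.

2.20

Setup A: H = 90²/(2.5×0.024) + 90 ≈ 135090.0 mm; DoF = Df − Dn = 16862.4 − 13508.1 ≈ 3354.3 mm.
Setup B: H = 316²/(18×0.074) + 316 ≈ 75283.0 mm; DoF = Df − Dn = 20879.7 − 13503.0 ≈ 7376.7 mm.
Ratio = 7376.7 / 3354.3 ≈ 2.20.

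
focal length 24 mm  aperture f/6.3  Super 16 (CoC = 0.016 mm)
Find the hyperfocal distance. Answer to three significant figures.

Hyperfocal distance H = f²/(N·c) + f = 24²/(6.3 × 0.016) + 24 = 576/0.1008 + 24 ≈ 5738.3 mm ≈ 5.74 m.

5.74 m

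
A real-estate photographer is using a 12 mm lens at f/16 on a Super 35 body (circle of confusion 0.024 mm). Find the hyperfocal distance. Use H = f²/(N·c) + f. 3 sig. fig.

Hyperfocal distance H = f²/(N·c) + f = 12²/(16 × 0.024) + 12 = 144/0.384 + 12 ≈ 387.0 mm ≈ 0.387 m.

387 mm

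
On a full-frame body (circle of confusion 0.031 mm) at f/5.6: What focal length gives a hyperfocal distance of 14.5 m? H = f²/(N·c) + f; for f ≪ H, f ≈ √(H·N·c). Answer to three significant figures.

50.1 mm

From H = f²/(N·c) + f, with f ≪ H: f ≈ √(H·N·c) = √(14500 × 5.6 × 0.031) = √2517.2 ≈ 50.17 mm.
Exact: f² + N·c·f − N·c·H = 0 ⇒ f = (−N·c + √((N·c)² + 4·N·c·H))/2 = (−0.1736 + √10069)/2 ≈ 50.085 mm ≈ 50.1 mm.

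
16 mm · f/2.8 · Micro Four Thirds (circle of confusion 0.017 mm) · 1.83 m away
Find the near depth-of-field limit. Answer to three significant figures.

1.37 m

Hyperfocal distance H = f²/(N·c) + f = 16²/(2.8 × 0.017) + 16 = 256/0.0476 + 16 ≈ 5394.2 mm ≈ 5.394 m.
Near limit Dn = s·(H − f)/(H + s − 2f) = 1830 × (5394.2 − 16) / (5394.2 + 1830 − 2 × 16) = 1830 × 5378.2 / 7192.2 ≈ 1368.4 mm ≈ 1.37 m.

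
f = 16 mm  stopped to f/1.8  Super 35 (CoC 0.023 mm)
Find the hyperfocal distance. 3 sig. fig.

6.20 m

Hyperfocal distance H = f²/(N·c) + f = 16²/(1.8 × 0.023) + 16 = 256/0.0414 + 16 ≈ 6199.6 mm ≈ 6.20 m.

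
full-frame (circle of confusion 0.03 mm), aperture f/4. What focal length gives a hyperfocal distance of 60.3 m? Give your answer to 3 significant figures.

From H = f²/(N·c) + f, with f ≪ H: f ≈ √(H·N·c) = √(60300 × 4 × 0.03) = √7236.0 ≈ 85.06 mm.
Exact: f² + N·c·f − N·c·H = 0 ⇒ f = (−N·c + √((N·c)² + 4·N·c·H))/2 = (−0.12 + √28944)/2 ≈ 85.005 mm ≈ 85.0 mm.

85.0 mm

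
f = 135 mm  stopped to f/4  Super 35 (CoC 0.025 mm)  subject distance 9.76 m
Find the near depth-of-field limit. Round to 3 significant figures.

9.27 m

Hyperfocal distance H = f²/(N·c) + f = 135²/(4 × 0.025) + 135 = 18225/0.1 + 135 ≈ 182385.0 mm ≈ 182.4 m.
Near limit Dn = s·(H − f)/(H + s − 2f) = 9760 × (182385.0 − 135) / (182385.0 + 9760 − 2 × 135) = 9760 × 182250.0 / 191875.0 ≈ 9270.4 mm ≈ 9.27 m.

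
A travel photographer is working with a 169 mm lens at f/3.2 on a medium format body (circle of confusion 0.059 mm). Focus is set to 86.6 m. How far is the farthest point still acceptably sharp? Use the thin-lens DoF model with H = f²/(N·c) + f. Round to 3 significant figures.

202 m

Hyperfocal distance H = f²/(N·c) + f = 169²/(3.2 × 0.059) + 169 = 28561/0.1888 + 169 ≈ 151445.5 mm ≈ 151.4 m.
Far limit Df = s·(H − f)/(H − s) = 86600 × (151445.5 − 169) / (151445.5 − 86600) = 86600 × 151276.5 / 64845.5 ≈ 202027 mm ≈ 202 m.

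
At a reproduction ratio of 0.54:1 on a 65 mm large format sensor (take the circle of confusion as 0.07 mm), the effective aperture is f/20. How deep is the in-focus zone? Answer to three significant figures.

At magnification m, DoF ≈ 2·N_eff·c/m² = 2 × 20 × 0.07 / 0.54² = 2.8 / 0.2916 ≈ 9.6 mm.

9.60 mm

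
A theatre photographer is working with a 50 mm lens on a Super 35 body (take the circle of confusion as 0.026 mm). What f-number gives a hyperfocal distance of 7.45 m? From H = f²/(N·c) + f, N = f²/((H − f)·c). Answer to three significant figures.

Rearrange H = f²/(N·c) + f for N: N = f² / ((H − f)·c).
N = 50² / ((7450 − 50) × 0.026) = 2500 / 192.4 ≈ 13.

f/13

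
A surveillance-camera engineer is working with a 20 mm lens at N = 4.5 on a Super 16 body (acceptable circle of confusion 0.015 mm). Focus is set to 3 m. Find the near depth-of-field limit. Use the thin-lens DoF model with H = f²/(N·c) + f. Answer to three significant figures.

Hyperfocal distance H = f²/(N·c) + f = 20²/(4.5 × 0.015) + 20 = 400/0.0675 + 20 ≈ 5945.9 mm ≈ 5.946 m.
Near limit Dn = s·(H − f)/(H + s − 2f) = 3000 × (5945.9 − 20) / (5945.9 + 3000 − 2 × 20) = 3000 × 5925.9 / 8905.9 ≈ 1996.2 mm ≈ 2.00 m.

2.00 m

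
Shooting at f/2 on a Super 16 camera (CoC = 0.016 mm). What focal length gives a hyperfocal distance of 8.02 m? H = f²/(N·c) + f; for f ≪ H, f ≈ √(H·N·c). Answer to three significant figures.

From H = f²/(N·c) + f, with f ≪ H: f ≈ √(H·N·c) = √(8020 × 2 × 0.016) = √256.64 ≈ 16.02 mm.
The +f correction barely moves this — solving exactly, f² + N·c·f − N·c·H = 0 ⇒ f = (−N·c + √((N·c)² + 4·N·c·H))/2 = (−0.032 + √1026.6)/2 ≈ 16.004 mm, so f ≈ 16.0 mm.

16.0 mm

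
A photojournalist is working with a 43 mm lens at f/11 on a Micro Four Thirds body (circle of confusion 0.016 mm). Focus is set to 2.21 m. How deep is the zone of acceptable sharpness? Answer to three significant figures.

Hyperfocal distance H = f²/(N·c) + f = 43²/(11 × 0.016) + 43 = 1849/0.176 + 43 ≈ 10548.7 mm ≈ 10.55 m.
Near limit Dn = s·(H − f)/(H + s − 2f) = 2210 × (10548.7 − 43) / (10548.7 + 2210 − 2 × 43) = 2210 × 10505.7 / 12672.7 ≈ 1832.09 mm.
Far limit Df = s·(H − f)/(H − s) = 2210 × (10548.7 − 43) / (10548.7 − 2210) = 2210 × 10505.7 / 8338.7 ≈ 2784.32 mm.
Depth of field = Df − Dn = 2784.32 − 1832.09 ≈ 952.23 mm ≈ 0.952 m.

0.952 m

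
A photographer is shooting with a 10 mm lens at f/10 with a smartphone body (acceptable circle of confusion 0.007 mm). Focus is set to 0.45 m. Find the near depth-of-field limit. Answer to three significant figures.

344 mm

Hyperfocal distance H = f²/(N·c) + f = 10²/(10 × 0.007) + 10 = 100/0.07 + 10 ≈ 1438.6 mm ≈ 1.439 m.
Near limit Dn = s·(H − f)/(H + s − 2f) = 450 × (1438.6 − 10) / (1438.6 + 450 − 2 × 10) = 450 × 1428.6 / 1868.6 ≈ 344.04 mm.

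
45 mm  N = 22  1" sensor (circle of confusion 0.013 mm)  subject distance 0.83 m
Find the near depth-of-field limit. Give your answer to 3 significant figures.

Hyperfocal distance H = f²/(N·c) + f = 45²/(22 × 0.013) + 45 = 2025/0.286 + 45 ≈ 7125.4 mm ≈ 7.125 m.
Near limit Dn = s·(H − f)/(H + s − 2f) = 830 × (7125.4 − 45) / (7125.4 + 830 − 2 × 45) = 830 × 7080.4 / 7865.4 ≈ 747.16 mm ≈ 0.747 m.

0.747 m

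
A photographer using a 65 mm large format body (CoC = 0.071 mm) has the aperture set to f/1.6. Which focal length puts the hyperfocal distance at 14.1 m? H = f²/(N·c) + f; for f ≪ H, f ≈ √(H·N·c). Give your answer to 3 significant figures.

From H = f²/(N·c) + f, with f ≪ H: f ≈ √(H·N·c) = √(14100 × 1.6 × 0.071) = √1601.8 ≈ 40.02 mm.
The +f correction barely moves this — solving exactly, f² + N·c·f − N·c·H = 0 ⇒ f = (−N·c + √((N·c)² + 4·N·c·H))/2 = (−0.1136 + √6407.1)/2 ≈ 39.965 mm, so f ≈ 40.0 mm.

40.0 mm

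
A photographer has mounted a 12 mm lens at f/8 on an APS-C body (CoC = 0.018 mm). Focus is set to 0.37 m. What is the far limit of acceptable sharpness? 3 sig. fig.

Hyperfocal distance H = f²/(N·c) + f = 12²/(8 × 0.018) + 12 = 144/0.144 + 12 ≈ 1012.0 mm ≈ 1.012 m.
Far limit Df = s·(H − f)/(H − s) = 370 × (1012.0 − 12) / (1012.0 − 370) = 370 × 1000.0 / 642.0 ≈ 576.32 mm ≈ 0.576 m.

0.576 m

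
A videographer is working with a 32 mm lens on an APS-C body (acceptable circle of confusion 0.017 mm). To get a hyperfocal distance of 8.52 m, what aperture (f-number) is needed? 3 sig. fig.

f/7.10

Rearrange H = f²/(N·c) + f for N: N = f² / ((H − f)·c).
N = 32² / ((8520 − 32) × 0.017) = 1024 / 144.3 ≈ 7.10.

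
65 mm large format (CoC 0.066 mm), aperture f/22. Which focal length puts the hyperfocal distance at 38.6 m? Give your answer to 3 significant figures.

236 mm

From H = f²/(N·c) + f, with f ≪ H: f ≈ √(H·N·c) = √(38600 × 22 × 0.066) = √56047 ≈ 236.7 mm.
Exact: f² + N·c·f − N·c·H = 0 ⇒ f = (−N·c + √((N·c)² + 4·N·c·H))/2 = (−1.452 + √224191)/2 ≈ 236.02 mm ≈ 236 mm.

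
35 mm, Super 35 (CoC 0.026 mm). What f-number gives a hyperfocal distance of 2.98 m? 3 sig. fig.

Rearrange H = f²/(N·c) + f for N: N = f² / ((H − f)·c).
N = 35² / ((2980 − 35) × 0.026) = 1225 / 76.57 ≈ 16.

f/16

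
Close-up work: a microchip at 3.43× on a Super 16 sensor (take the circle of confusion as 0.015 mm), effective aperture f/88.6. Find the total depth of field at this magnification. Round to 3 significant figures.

At magnification m, DoF ≈ 2·N_eff·c/m² = 2 × 88.6 × 0.015 / 3.43² = 2.658 / 11.76 ≈ 0.226 mm.

0.226 mm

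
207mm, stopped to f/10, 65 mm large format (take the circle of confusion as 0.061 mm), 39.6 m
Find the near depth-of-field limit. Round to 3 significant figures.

25.4 m

Hyperfocal distance H = f²/(N·c) + f = 207²/(10 × 0.061) + 207 = 42849/0.61 + 207 ≈ 70451.3 mm ≈ 70.45 m.
Near limit Dn = s·(H − f)/(H + s − 2f) = 39600 × (70451.3 − 207) / (70451.3 + 39600 − 2 × 207) = 39600 × 70244.3 / 109637.3 ≈ 25372 mm ≈ 25.4 m.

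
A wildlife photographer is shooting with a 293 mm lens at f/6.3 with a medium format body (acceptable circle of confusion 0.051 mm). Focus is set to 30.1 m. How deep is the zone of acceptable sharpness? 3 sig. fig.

6.80 m

Hyperfocal distance H = f²/(N·c) + f = 293²/(6.3 × 0.051) + 293 = 85849/0.3213 + 293 ≈ 267485.7 mm ≈ 267.5 m.
Near limit Dn = s·(H − f)/(H + s − 2f) = 30100 × (267485.7 − 293) / (267485.7 + 30100 − 2 × 293) = 30100 × 267192.7 / 296999.7 ≈ 27079.2 mm.
Far limit Df = s·(H − f)/(H − s) = 30100 × (267485.7 − 293) / (267485.7 − 30100) = 30100 × 267192.7 / 237385.7 ≈ 33879.5 mm.
Depth of field = Df − Dn = 33879.5 − 27079.2 ≈ 6800.3 mm ≈ 6.80 m.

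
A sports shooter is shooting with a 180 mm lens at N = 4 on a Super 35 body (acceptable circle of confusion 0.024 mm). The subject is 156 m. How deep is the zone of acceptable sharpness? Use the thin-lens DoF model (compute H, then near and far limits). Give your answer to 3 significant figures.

183 m

Hyperfocal distance H = f²/(N·c) + f = 180²/(4 × 0.024) + 180 = 32400/0.096 + 180 ≈ 337680.0 mm ≈ 337.7 m.
Near limit Dn = s·(H − f)/(H + s − 2f) = 156000 × (337680.0 − 180) / (337680.0 + 156000 − 2 × 180) = 156000 × 337500.0 / 493320.0 ≈ 106726 mm.
Far limit Df = s·(H − f)/(H − s) = 156000 × (337680.0 − 180) / (337680.0 − 156000) = 156000 × 337500.0 / 181680.0 ≈ 289795 mm.
Depth of field = Df − Dn = 289795 − 106726 ≈ 183069 mm ≈ 183 m.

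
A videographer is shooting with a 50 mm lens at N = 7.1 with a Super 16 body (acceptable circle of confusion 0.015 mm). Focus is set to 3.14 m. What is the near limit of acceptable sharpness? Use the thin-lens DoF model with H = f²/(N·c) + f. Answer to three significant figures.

Hyperfocal distance H = f²/(N·c) + f = 50²/(7.1 × 0.015) + 50 = 2500/0.1065 + 50 ≈ 23524.2 mm ≈ 23.52 m.
Near limit Dn = s·(H − f)/(H + s − 2f) = 3140 × (23524.2 − 50) / (23524.2 + 3140 − 2 × 50) = 3140 × 23474.2 / 26564.2 ≈ 2774.7 mm ≈ 2.77 m.

2.77 m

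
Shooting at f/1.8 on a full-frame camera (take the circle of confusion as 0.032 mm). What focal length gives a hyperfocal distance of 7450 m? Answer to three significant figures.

655 mm

From H = f²/(N·c) + f, with f ≪ H: f ≈ √(H·N·c) = √(7450000 × 1.8 × 0.032) = √429120 ≈ 655.1 mm.
The +f correction barely moves this — solving exactly, f² + N·c·f − N·c·H = 0 ⇒ f = (−N·c + √((N·c)² + 4·N·c·H))/2 = (−0.0576 + √1716480)/2 ≈ 655.04 mm, so f ≈ 655 mm.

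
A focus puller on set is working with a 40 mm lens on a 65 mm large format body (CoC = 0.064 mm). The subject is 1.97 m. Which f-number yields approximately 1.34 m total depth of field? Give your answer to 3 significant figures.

Write h = H − f = f²/(N·c). The thin-lens limits are Dn = s·h/(h + (s−f)) and Df = s·h/(h − (s−f)), so DoF = Df − Dn = 2·s·(s−f)·h / (h² − (s−f)²).
That is a quadratic in h: DoF·h² − 2·s·(s−f)·h − DoF·(s−f)² = 0 ⇒ h = (s−f)·(s + √(s² + DoF²)) / DoF = 1930 × (1970 + √(1970² + 1340²)) / 1340 = 1930 × (1970 + 2382.54) / 1340 ≈ 6269.0 mm.
Then N = f²/(c·h) = 40² / (0.064 × 6269.0) = 1600 / 401.21 ≈ 3.99.

f/3.99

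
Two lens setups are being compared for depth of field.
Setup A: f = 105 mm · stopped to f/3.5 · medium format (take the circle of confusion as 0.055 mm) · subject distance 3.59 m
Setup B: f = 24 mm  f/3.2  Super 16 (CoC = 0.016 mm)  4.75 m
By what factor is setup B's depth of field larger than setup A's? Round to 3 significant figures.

Setup A: H = 105²/(3.5×0.055) + 105 ≈ 57377.7 mm; DoF = Df − Dn = 3822.60 − 3384.08 ≈ 438.52 mm.
Setup B: H = 24²/(3.2×0.016) + 24 ≈ 11274.0 mm; DoF = Df − Dn = 8190.9 − 3344.9 ≈ 4846.0 mm.
Ratio = 4846.0 / 438.52 ≈ 11.1.

11.1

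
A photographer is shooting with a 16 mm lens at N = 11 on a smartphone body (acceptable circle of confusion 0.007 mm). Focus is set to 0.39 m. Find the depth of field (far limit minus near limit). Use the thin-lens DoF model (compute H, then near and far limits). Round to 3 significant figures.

88.9 mm

Hyperfocal distance H = f²/(N·c) + f = 16²/(11 × 0.007) + 16 = 256/0.077 + 16 ≈ 3340.7 mm ≈ 3.341 m.
Near limit Dn = s·(H − f)/(H + s − 2f) = 390 × (3340.7 − 16) / (3340.7 + 390 − 2 × 16) = 390 × 3324.7 / 3698.7 ≈ 350.564 mm.
Far limit Df = s·(H − f)/(H − s) = 390 × (3340.7 − 16) / (3340.7 − 390) = 390 × 3324.7 / 2950.7 ≈ 439.433 mm.
Depth of field = Df − Dn = 439.433 − 350.564 ≈ 88.869 mm.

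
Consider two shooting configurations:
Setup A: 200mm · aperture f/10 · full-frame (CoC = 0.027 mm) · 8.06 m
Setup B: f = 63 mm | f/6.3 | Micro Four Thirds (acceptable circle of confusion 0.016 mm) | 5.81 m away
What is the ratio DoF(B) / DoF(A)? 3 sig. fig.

2.02

Setup A: H = 200²/(10×0.027) + 200 ≈ 148348.1 mm; DoF = Df − Dn = 8511.58 − 7653.92 ≈ 857.66 mm.
Setup B: H = 63²/(6.3×0.016) + 63 ≈ 39438.0 mm; DoF = Df − Dn = 6802.9 − 5070.0 ≈ 1732.9 mm.
Ratio = 1732.9 / 857.66 ≈ 2.02.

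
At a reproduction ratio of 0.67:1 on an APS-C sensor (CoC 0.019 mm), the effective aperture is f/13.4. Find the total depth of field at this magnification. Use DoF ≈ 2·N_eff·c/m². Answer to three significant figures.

At magnification m, DoF ≈ 2·N_eff·c/m² = 2 × 13.4 × 0.019 / 0.67² = 0.5092 / 0.4489 ≈ 1.13 mm.

1.13 mm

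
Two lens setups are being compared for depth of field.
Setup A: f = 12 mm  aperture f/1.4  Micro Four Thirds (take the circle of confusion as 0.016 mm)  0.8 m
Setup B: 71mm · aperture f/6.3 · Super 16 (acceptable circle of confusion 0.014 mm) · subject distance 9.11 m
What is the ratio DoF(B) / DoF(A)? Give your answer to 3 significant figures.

Setup A: H = 12²/(1.4×0.016) + 12 ≈ 6440.6 mm; DoF = Df − Dn = 911.76 − 712.65 ≈ 199.11 mm.
Setup B: H = 71²/(6.3×0.014) + 71 ≈ 57225.2 mm; DoF = Df − Dn = 10821.4 − 7866.0 ≈ 2955.4 mm.
Ratio = 2955.4 / 199.11 ≈ 14.8.

14.8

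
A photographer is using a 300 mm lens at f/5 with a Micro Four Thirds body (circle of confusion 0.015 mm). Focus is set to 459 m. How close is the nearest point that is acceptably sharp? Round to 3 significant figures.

Hyperfocal distance H = f²/(N·c) + f = 300²/(5 × 0.015) + 300 = 90000/0.075 + 300 ≈ 1200300.0 mm ≈ 1200 m.
Near limit Dn = s·(H − f)/(H + s − 2f) = 459000 × (1200300.0 − 300) / (1200300.0 + 459000 − 2 × 300) = 459000 × 1200000.0 / 1658700.0 ≈ 332067 mm ≈ 332 m.

332 m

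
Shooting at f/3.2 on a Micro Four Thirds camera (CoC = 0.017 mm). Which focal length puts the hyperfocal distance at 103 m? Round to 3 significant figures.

74.8 mm

From H = f²/(N·c) + f, with f ≪ H: f ≈ √(H·N·c) = √(103000 × 3.2 × 0.017) = √5603.2 ≈ 74.85 mm.
Exact: f² + N·c·f − N·c·H = 0 ⇒ f = (−N·c + √((N·c)² + 4·N·c·H))/2 = (−0.0544 + √22413)/2 ≈ 74.827 mm ≈ 74.8 mm.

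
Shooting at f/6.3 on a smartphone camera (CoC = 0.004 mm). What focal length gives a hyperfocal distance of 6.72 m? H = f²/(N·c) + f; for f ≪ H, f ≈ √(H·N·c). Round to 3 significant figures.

13.0 mm

From H = f²/(N·c) + f, with f ≪ H: f ≈ √(H·N·c) = √(6720 × 6.3 × 0.004) = √169.34 ≈ 13.01 mm.
The +f correction barely moves this — solving exactly, f² + N·c·f − N·c·H = 0 ⇒ f = (−N·c + √((N·c)² + 4·N·c·H))/2 = (−0.0252 + √677.38)/2 ≈ 13.001 mm, so f ≈ 13.0 mm.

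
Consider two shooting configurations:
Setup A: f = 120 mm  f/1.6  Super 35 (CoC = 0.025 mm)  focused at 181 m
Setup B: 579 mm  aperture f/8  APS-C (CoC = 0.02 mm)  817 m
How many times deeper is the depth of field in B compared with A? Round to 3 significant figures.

Setup A: H = 120²/(1.6×0.025) + 120 ≈ 360120.0 mm; DoF = Df − Dn = 363778 − 120470 ≈ 243308 mm.
Setup B: H = 579²/(8×0.02) + 579 ≈ 2095835.2 mm; DoF = Df − Dn = 1338581 − 587917 ≈ 750664 mm.
Ratio = 750664 / 243308 ≈ 3.09.

3.09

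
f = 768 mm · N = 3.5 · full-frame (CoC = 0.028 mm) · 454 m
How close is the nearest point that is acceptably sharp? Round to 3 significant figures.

422 m

Hyperfocal distance H = f²/(N·c) + f = 768²/(3.5 × 0.028) + 768 = 589824/0.098 + 768 ≈ 6019380.2 mm ≈ 6019 m.
Near limit Dn = s·(H − f)/(H + s − 2f) = 454000 × (6019380.2 − 768) / (6019380.2 + 454000 − 2 × 768) = 454000 × 6018612.2 / 6471844.2 ≈ 422206 mm ≈ 422 m.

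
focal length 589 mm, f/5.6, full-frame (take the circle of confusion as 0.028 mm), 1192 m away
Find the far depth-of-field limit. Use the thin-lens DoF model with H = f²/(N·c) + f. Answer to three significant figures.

2580 m

Hyperfocal distance H = f²/(N·c) + f = 589²/(5.6 × 0.028) + 589 = 346921/0.1568 + 589 ≈ 2213095.4 mm ≈ 2213 m.
Far limit Df = s·(H − f)/(H − s) = 1192000 × (2213095.4 − 589) / (2213095.4 − 1192000) = 1192000 × 2212506.4 / 1021095.4 ≈ 2582822 mm ≈ 2580 m.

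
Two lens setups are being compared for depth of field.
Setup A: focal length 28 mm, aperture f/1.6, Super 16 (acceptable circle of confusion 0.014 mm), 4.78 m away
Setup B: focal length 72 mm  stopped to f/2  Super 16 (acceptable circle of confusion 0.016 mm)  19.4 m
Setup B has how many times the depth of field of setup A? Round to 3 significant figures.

Setup A: H = 28²/(1.6×0.014) + 28 ≈ 35028.0 mm; DoF = Df − Dn = 5530.9 − 4208.6 ≈ 1322.3 mm.
Setup B: H = 72²/(2×0.016) + 72 ≈ 162072.0 mm; DoF = Df − Dn = 22028.1 − 17332.1 ≈ 4696.0 mm.
Ratio = 4696.0 / 1322.3 ≈ 3.55.

3.55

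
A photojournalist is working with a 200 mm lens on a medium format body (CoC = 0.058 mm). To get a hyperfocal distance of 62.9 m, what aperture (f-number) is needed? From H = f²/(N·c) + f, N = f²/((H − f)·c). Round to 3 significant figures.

f/11

Rearrange H = f²/(N·c) + f for N: N = f² / ((H − f)·c).
N = 200² / ((62900 − 200) × 0.058) = 40000 / 3637 ≈ 11.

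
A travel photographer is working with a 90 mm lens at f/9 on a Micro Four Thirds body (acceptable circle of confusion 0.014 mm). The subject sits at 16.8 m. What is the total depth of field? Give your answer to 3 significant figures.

Hyperfocal distance H = f²/(N·c) + f = 90²/(9 × 0.014) + 90 = 8100/0.126 + 90 ≈ 64375.7 mm ≈ 64.38 m.
Near limit Dn = s·(H − f)/(H + s − 2f) = 16800 × (64375.7 − 90) / (64375.7 + 16800 − 2 × 90) = 16800 × 64285.7 / 80995.7 ≈ 13334.0 mm.
Far limit Df = s·(H − f)/(H − s) = 16800 × (64375.7 − 90) / (64375.7 − 16800) = 16800 × 64285.7 / 47575.7 ≈ 22700.7 mm.
Depth of field = Df − Dn = 22700.7 − 13334.0 ≈ 9366.7 mm ≈ 9.37 m.

9.37 m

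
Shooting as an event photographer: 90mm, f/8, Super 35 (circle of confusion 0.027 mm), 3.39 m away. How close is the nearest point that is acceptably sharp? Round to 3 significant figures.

Hyperfocal distance H = f²/(N·c) + f = 90²/(8 × 0.027) + 90 = 8100/0.216 + 90 ≈ 37590.0 mm ≈ 37.59 m.
Near limit Dn = s·(H − f)/(H + s − 2f) = 3390 × (37590.0 − 90) / (37590.0 + 3390 − 2 × 90) = 3390 × 37500.0 / 40800.0 ≈ 3115.8 mm ≈ 3.12 m.

3.12 m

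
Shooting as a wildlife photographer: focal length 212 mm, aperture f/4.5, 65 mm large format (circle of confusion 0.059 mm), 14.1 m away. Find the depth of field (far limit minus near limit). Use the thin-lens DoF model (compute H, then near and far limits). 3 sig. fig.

Hyperfocal distance H = f²/(N·c) + f = 212²/(4.5 × 0.059) + 212 = 44944/0.2655 + 212 ≈ 169492.6 mm ≈ 169.5 m.
Near limit Dn = s·(H − f)/(H + s − 2f) = 14100 × (169492.6 − 212) / (169492.6 + 14100 − 2 × 212) = 14100 × 169280.6 / 183168.6 ≈ 13030.9 mm.
Far limit Df = s·(H − f)/(H − s) = 14100 × (169492.6 − 212) / (169492.6 − 14100) = 14100 × 169280.6 / 155392.6 ≈ 15360.2 mm.
Depth of field = Df − Dn = 15360.2 − 13030.9 ≈ 2329.3 mm ≈ 2.33 m.

2.33 m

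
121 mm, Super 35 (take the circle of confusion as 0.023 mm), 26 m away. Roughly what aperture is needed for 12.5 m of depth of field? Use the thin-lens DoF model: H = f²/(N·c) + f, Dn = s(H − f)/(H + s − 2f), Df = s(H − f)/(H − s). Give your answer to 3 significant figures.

Write h = H − f = f²/(N·c). The thin-lens limits are Dn = s·h/(h + (s−f)) and Df = s·h/(h − (s−f)), so DoF = Df − Dn = 2·s·(s−f)·h / (h² − (s−f)²).
That is a quadratic in h: DoF·h² − 2·s·(s−f)·h − DoF·(s−f)² = 0 ⇒ h = (s−f)·(s + √(s² + DoF²)) / DoF = 25879 × (26000 + √(26000² + 12500²)) / 12500 = 25879 × (26000 + 28848.7) / 12500 ≈ 113554 mm.
Then N = f²/(c·h) = 121² / (0.023 × 113554) = 14641 / 2611.8 ≈ 5.61.

f/5.61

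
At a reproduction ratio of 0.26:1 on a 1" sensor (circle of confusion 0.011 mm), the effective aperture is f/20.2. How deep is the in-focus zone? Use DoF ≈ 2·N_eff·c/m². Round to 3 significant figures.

At magnification m, DoF ≈ 2·N_eff·c/m² = 2 × 20.2 × 0.011 / 0.26² = 0.4444 / 0.0676 ≈ 6.57 mm.

6.57 mm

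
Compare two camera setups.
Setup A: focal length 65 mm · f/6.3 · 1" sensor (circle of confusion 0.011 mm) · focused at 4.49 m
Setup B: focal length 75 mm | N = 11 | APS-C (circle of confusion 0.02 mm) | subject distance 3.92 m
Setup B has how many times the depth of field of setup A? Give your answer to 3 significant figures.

1.84

Setup A: H = 65²/(6.3×0.011) + 65 ≈ 61031.8 mm; DoF = Df − Dn = 4841.39 − 4186.17 ≈ 655.22 mm.
Setup B: H = 75²/(11×0.02) + 75 ≈ 25643.2 mm; DoF = Df − Dn = 4613.8 − 3407.6 ≈ 1206.2 mm.
Ratio = 1206.2 / 655.22 ≈ 1.84.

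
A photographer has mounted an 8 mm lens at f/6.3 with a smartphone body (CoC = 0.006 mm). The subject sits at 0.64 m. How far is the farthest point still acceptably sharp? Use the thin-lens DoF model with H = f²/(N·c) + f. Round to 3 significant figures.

Hyperfocal distance H = f²/(N·c) + f = 8²/(6.3 × 0.006) + 8 = 64/0.0378 + 8 ≈ 1701.1 mm ≈ 1.701 m.
Far limit Df = s·(H − f)/(H − s) = 640 × (1701.1 − 8) / (1701.1 − 640) = 640 × 1693.1 / 1061.1 ≈ 1021.2 mm ≈ 1.02 m.

1.02 m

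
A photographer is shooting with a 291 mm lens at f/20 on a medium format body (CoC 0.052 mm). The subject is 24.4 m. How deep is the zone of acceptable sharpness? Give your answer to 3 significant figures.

15.8 m

Hyperfocal distance H = f²/(N·c) + f = 291²/(20 × 0.052) + 291 = 84681/1.04 + 291 ≈ 81715.0 mm ≈ 81.72 m.
Near limit Dn = s·(H − f)/(H + s − 2f) = 24400 × (81715.0 − 291) / (81715.0 + 24400 − 2 × 291) = 24400 × 81424.0 / 105533.0 ≈ 18826 mm.
Far limit Df = s·(H − f)/(H − s) = 24400 × (81715.0 − 291) / (81715.0 − 24400) = 24400 × 81424.0 / 57315.0 ≈ 34664 mm.
Depth of field = Df − Dn = 34664 − 18826 ≈ 15838 mm ≈ 15.8 m.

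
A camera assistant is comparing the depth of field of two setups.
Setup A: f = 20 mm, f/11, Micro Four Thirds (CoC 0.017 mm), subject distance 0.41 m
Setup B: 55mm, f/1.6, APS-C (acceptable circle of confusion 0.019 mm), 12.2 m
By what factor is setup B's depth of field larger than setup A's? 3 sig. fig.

19.5

Setup A: H = 20²/(11×0.017) + 20 ≈ 2159.0 mm; DoF = Df − Dn = 501.42 − 346.77 ≈ 154.65 mm.
Setup B: H = 55²/(1.6×0.019) + 55 ≈ 99561.6 mm; DoF = Df − Dn = 13896.0 − 10872.9 ≈ 3023.1 mm.
Ratio = 3023.1 / 154.65 ≈ 19.5.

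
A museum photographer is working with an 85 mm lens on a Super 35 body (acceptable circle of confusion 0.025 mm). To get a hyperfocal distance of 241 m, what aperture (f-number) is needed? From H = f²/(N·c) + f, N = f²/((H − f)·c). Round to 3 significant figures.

Rearrange H = f²/(N·c) + f for N: N = f² / ((H − f)·c).
N = 85² / ((241000 − 85) × 0.025) = 7225 / 6023 ≈ 1.20.

f/1.20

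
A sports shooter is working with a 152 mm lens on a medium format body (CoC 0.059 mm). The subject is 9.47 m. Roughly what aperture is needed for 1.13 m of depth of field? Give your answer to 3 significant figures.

Write h = H − f = f²/(N·c). The thin-lens limits are Dn = s·h/(h + (s−f)) and Df = s·h/(h − (s−f)), so DoF = Df − Dn = 2·s·(s−f)·h / (h² − (s−f)²).
That is a quadratic in h: DoF·h² − 2·s·(s−f)·h − DoF·(s−f)² = 0 ⇒ h = (s−f)·(s + √(s² + DoF²)) / DoF = 9318 × (9470 + √(9470² + 1130²)) / 1130 = 9318 × (9470 + 9537.18) / 1130 ≈ 156734 mm.
Then N = f²/(c·h) = 152² / (0.059 × 156734) = 23104 / 9247.3 ≈ 2.50.

f/2.50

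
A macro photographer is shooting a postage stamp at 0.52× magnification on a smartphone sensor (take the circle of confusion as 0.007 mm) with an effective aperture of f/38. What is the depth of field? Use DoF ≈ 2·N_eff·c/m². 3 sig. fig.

At magnification m, DoF ≈ 2·N_eff·c/m² = 2 × 38 × 0.007 / 0.52² = 0.532 / 0.2704 ≈ 1.97 mm.

1.97 mm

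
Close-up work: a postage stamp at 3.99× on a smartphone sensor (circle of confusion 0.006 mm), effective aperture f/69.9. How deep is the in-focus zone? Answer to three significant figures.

At magnification m, DoF ≈ 2·N_eff·c/m² = 2 × 69.9 × 0.006 / 3.99² = 0.8388 / 15.92 ≈ 0.0527 mm.

0.0527 mm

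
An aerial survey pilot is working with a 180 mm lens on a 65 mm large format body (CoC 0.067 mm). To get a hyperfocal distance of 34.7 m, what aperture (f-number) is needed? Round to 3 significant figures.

Rearrange H = f²/(N·c) + f for N: N = f² / ((H − f)·c).
N = 180² / ((34700 − 180) × 0.067) = 32400 / 2313 ≈ 14.

f/14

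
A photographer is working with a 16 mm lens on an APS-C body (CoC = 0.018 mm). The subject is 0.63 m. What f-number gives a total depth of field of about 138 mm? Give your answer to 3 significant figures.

f/2.51

Write h = H − f = f²/(N·c). The thin-lens limits are Dn = s·h/(h + (s−f)) and Df = s·h/(h − (s−f)), so DoF = Df − Dn = 2·s·(s−f)·h / (h² − (s−f)²).
That is a quadratic in h: DoF·h² − 2·s·(s−f)·h − DoF·(s−f)² = 0 ⇒ h = (s−f)·(s + √(s² + DoF²)) / DoF = 614 × (630 + √(630² + 138²)) / 138 = 614 × (630 + 644.937) / 138 ≈ 5672.5 mm.
Then N = f²/(c·h) = 16² / (0.018 × 5672.5) = 256 / 102.11 ≈ 2.51.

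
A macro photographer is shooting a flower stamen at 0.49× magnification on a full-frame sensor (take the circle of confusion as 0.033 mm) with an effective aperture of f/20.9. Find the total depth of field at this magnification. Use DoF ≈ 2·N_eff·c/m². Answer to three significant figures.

5.75 mm

At magnification m, DoF ≈ 2·N_eff·c/m² = 2 × 20.9 × 0.033 / 0.49² = 1.379 / 0.2401 ≈ 5.75 mm.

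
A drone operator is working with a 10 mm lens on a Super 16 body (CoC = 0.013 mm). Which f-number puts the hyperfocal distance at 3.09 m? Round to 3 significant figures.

Rearrange H = f²/(N·c) + f for N: N = f² / ((H − f)·c).
N = 10² / ((3090 − 10) × 0.013) = 100 / 40.04 ≈ 2.50.

f/2.50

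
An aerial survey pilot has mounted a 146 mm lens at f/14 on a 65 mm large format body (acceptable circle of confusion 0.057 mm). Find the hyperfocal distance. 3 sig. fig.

26.9 m

Hyperfocal distance H = f²/(N·c) + f = 146²/(14 × 0.057) + 146 = 21316/0.798 + 146 ≈ 26857.8 mm ≈ 26.9 m.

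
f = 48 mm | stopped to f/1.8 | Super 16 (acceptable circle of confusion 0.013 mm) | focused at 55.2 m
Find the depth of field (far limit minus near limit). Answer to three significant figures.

90.1 m

Hyperfocal distance H = f²/(N·c) + f = 48²/(1.8 × 0.013) + 48 = 2304/0.0234 + 48 ≈ 98509.5 mm ≈ 98.51 m.
Near limit Dn = s·(H − f)/(H + s − 2f) = 55200 × (98509.5 − 48) / (98509.5 + 55200 − 2 × 48) = 55200 × 98461.5 / 153613.5 ≈ 35381 mm.
Far limit Df = s·(H − f)/(H − s) = 55200 × (98509.5 − 48) / (98509.5 − 55200) = 55200 × 98461.5 / 43309.5 ≈ 125494 mm.
Depth of field = Df − Dn = 125494 − 35381 ≈ 90113 mm ≈ 90.1 m.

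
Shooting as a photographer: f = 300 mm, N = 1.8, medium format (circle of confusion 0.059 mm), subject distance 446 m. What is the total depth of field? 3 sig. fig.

648 m

Hyperfocal distance H = f²/(N·c) + f = 300²/(1.8 × 0.059) + 300 = 90000/0.1062 + 300 ≈ 847757.6 mm ≈ 847.8 m.
Near limit Dn = s·(H − f)/(H + s − 2f) = 446000 × (847757.6 − 300) / (847757.6 + 446000 − 2 × 300) = 446000 × 847457.6 / 1293157.6 ≈ 292282 mm.
Far limit Df = s·(H − f)/(H − s) = 446000 × (847757.6 − 300) / (847757.6 − 446000) = 446000 × 847457.6 / 401757.6 ≈ 940781 mm.
Depth of field = Df − Dn = 940781 − 292282 ≈ 648499 mm ≈ 648 m.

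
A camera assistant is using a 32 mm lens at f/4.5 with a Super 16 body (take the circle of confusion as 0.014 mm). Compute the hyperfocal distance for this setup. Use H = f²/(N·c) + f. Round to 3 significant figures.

16.3 m

Hyperfocal distance H = f²/(N·c) + f = 32²/(4.5 × 0.014) + 32 = 1024/0.063 + 32 ≈ 16286.0 mm ≈ 16.3 m.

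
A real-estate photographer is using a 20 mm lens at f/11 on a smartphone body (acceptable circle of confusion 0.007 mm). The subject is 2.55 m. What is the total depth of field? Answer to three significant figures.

Hyperfocal distance H = f²/(N·c) + f = 20²/(11 × 0.007) + 20 = 400/0.077 + 20 ≈ 5214.8 mm ≈ 5.215 m.
Near limit Dn = s·(H − f)/(H + s − 2f) = 2550 × (5214.8 − 20) / (5214.8 + 2550 − 2 × 20) = 2550 × 5194.8 / 7724.8 ≈ 1714.8 mm.
Far limit Df = s·(H − f)/(H − s) = 2550 × (5214.8 − 20) / (5214.8 − 2550) = 2550 × 5194.8 / 2664.8 ≈ 4971.0 mm.
Depth of field = Df − Dn = 4971.0 − 1714.8 ≈ 3256.2 mm ≈ 3.26 m.

3.26 m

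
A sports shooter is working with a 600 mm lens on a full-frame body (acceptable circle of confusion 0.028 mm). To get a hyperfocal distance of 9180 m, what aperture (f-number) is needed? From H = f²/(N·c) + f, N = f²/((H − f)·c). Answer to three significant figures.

f/1.40

Rearrange H = f²/(N·c) + f for N: N = f² / ((H − f)·c).
N = 600² / ((9180000 − 600) × 0.028) = 360000 / 257023 ≈ 1.40.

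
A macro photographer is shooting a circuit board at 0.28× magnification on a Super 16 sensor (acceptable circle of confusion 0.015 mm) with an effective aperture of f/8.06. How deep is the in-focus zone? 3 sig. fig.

3.08 mm

At magnification m, DoF ≈ 2·N_eff·c/m² = 2 × 8.06 × 0.015 / 0.28² = 0.2418 / 0.0784 ≈ 3.08 mm.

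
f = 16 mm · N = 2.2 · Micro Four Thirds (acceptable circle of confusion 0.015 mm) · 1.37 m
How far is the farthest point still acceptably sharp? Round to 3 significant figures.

Hyperfocal distance H = f²/(N·c) + f = 16²/(2.2 × 0.015) + 16 = 256/0.033 + 16 ≈ 7773.6 mm ≈ 7.774 m.
Far limit Df = s·(H − f)/(H − s) = 1370 × (7773.6 − 16) / (7773.6 − 1370) = 1370 × 7757.6 / 6403.6 ≈ 1659.7 mm ≈ 1.66 m.

1.66 m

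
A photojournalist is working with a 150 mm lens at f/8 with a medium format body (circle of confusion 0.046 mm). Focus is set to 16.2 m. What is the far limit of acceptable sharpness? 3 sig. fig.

22.0 m

Hyperfocal distance H = f²/(N·c) + f = 150²/(8 × 0.046) + 150 = 22500/0.368 + 150 ≈ 61291.3 mm ≈ 61.29 m.
Far limit Df = s·(H − f)/(H − s) = 16200 × (61291.3 − 150) / (61291.3 − 16200) = 16200 × 61141.3 / 45091.3 ≈ 21966 mm ≈ 22.0 m.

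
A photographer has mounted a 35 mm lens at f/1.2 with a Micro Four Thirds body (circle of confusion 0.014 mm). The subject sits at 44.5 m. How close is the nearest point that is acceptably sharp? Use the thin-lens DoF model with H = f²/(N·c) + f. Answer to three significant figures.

27.6 m

Hyperfocal distance H = f²/(N·c) + f = 35²/(1.2 × 0.014) + 35 = 1225/0.0168 + 35 ≈ 72951.7 mm ≈ 72.95 m.
Near limit Dn = s·(H − f)/(H + s − 2f) = 44500 × (72951.7 − 35) / (72951.7 + 44500 − 2 × 35) = 44500 × 72916.7 / 117381.7 ≈ 27643 mm ≈ 27.6 m.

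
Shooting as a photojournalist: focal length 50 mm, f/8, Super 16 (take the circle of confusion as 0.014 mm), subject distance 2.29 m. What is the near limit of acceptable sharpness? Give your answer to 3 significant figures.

Hyperfocal distance H = f²/(N·c) + f = 50²/(8 × 0.014) + 50 = 2500/0.112 + 50 ≈ 22371.4 mm ≈ 22.37 m.
Near limit Dn = s·(H − f)/(H + s − 2f) = 2290 × (22371.4 − 50) / (22371.4 + 2290 − 2 × 50) = 2290 × 22321.4 / 24561.4 ≈ 2081.2 mm ≈ 2.08 m.

2.08 m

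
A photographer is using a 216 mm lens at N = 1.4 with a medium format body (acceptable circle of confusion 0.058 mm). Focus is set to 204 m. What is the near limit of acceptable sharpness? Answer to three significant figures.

151 m

Hyperfocal distance H = f²/(N·c) + f = 216²/(1.4 × 0.058) + 216 = 46656/0.0812 + 216 ≈ 574797.3 mm ≈ 574.8 m.
Near limit Dn = s·(H − f)/(H + s − 2f) = 204000 × (574797.3 − 216) / (574797.3 + 204000 − 2 × 216) = 204000 × 574581.3 / 778365.3 ≈ 150591 mm ≈ 151 m.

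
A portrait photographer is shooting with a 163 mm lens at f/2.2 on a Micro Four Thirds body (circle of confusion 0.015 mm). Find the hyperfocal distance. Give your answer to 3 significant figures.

Hyperfocal distance H = f²/(N·c) + f = 163²/(2.2 × 0.015) + 163 = 26569/0.033 + 163 ≈ 805284.2 mm ≈ 805 m.

805 m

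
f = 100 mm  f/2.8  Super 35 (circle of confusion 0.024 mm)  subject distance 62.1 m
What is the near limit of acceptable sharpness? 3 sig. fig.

Hyperfocal distance H = f²/(N·c) + f = 100²/(2.8 × 0.024) + 100 = 10000/0.0672 + 100 ≈ 148909.5 mm ≈ 148.9 m.
Near limit Dn = s·(H − f)/(H + s − 2f) = 62100 × (148909.5 − 100) / (148909.5 + 62100 − 2 × 100) = 62100 × 148809.5 / 210809.5 ≈ 43836 mm ≈ 43.8 m.

43.8 m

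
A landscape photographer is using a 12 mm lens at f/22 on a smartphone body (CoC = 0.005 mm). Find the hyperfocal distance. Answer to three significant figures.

1.32 m

Hyperfocal distance H = f²/(N·c) + f = 12²/(22 × 0.005) + 12 = 144/0.11 + 12 ≈ 1321.1 mm ≈ 1.32 m.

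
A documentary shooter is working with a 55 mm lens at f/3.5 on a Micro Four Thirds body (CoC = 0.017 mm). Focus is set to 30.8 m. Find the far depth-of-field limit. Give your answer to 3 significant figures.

Hyperfocal distance H = f²/(N·c) + f = 55²/(3.5 × 0.017) + 55 = 3025/0.0595 + 55 ≈ 50895.3 mm ≈ 50.90 m.
Far limit Df = s·(H − f)/(H − s) = 30800 × (50895.3 − 55) / (50895.3 − 30800) = 30800 × 50840.3 / 20095.3 ≈ 77923 mm ≈ 77.9 m.

77.9 m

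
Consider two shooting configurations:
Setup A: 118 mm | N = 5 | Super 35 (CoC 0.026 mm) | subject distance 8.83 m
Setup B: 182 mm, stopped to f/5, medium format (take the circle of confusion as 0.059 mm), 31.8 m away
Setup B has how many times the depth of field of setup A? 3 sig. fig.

13.5

Setup A: H = 118²/(5×0.026) + 118 ≈ 107225.7 mm; DoF = Df − Dn = 9611.8 − 8165.8 ≈ 1446.0 mm.
Setup B: H = 182²/(5×0.059) + 182 ≈ 112466.7 mm; DoF = Df − Dn = 44264 − 24813 ≈ 19451 mm.
Ratio = 19451 / 1446.0 ≈ 13.5.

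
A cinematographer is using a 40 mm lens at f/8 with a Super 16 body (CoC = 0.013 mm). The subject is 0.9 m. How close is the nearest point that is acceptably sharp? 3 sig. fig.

0.852 m

Hyperfocal distance H = f²/(N·c) + f = 40²/(8 × 0.013) + 40 = 1600/0.104 + 40 ≈ 15424.6 mm ≈ 15.42 m.
Near limit Dn = s·(H − f)/(H + s − 2f) = 900 × (15424.6 − 40) / (15424.6 + 900 − 2 × 40) = 900 × 15384.6 / 16244.6 ≈ 852.35 mm ≈ 0.852 m.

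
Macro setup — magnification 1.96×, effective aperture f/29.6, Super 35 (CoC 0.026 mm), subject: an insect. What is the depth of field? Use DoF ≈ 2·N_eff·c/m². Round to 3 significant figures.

At magnification m, DoF ≈ 2·N_eff·c/m² = 2 × 29.6 × 0.026 / 1.96² = 1.539 / 3.842 ≈ 0.401 mm.

0.401 mm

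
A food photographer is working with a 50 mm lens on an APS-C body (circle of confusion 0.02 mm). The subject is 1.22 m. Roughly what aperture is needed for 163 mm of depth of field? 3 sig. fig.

Write h = H − f = f²/(N·c). The thin-lens limits are Dn = s·h/(h + (s−f)) and Df = s·h/(h − (s−f)), so DoF = Df − Dn = 2·s·(s−f)·h / (h² − (s−f)²).
That is a quadratic in h: DoF·h² − 2·s·(s−f)·h − DoF·(s−f)² = 0 ⇒ h = (s−f)·(s + √(s² + DoF²)) / DoF = 1170 × (1220 + √(1220² + 163²)) / 163 = 1170 × (1220 + 1230.84) / 163 ≈ 17592 mm.
Then N = f²/(c·h) = 50² / (0.02 × 17592) = 2500 / 351.84 ≈ 7.11.

f/7.11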